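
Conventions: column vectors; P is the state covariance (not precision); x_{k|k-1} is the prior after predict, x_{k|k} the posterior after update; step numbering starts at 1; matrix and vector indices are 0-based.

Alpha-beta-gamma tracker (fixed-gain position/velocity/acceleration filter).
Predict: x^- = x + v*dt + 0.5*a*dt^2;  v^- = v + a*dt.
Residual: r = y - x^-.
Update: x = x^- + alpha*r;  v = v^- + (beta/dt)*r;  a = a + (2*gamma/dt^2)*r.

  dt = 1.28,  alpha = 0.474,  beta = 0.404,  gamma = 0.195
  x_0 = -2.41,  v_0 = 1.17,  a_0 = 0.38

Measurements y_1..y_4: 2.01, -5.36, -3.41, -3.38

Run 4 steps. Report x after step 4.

x_post = -4.8794

step 1: x_pred=-0.6011  r=2.6111  x^+=0.6366  v^+=2.4805  a^+=1.0015
step 2: x_pred=4.6321  r=-9.9921  x^+=-0.1042  v^+=0.6087  a^+=-1.3770
step 3: x_pred=-0.4530  r=-2.9570  x^+=-1.8546  v^+=-2.0871  a^+=-2.0808
step 4: x_pred=-6.2307  r=2.8507  x^+=-4.8794  v^+=-3.8508  a^+=-1.4023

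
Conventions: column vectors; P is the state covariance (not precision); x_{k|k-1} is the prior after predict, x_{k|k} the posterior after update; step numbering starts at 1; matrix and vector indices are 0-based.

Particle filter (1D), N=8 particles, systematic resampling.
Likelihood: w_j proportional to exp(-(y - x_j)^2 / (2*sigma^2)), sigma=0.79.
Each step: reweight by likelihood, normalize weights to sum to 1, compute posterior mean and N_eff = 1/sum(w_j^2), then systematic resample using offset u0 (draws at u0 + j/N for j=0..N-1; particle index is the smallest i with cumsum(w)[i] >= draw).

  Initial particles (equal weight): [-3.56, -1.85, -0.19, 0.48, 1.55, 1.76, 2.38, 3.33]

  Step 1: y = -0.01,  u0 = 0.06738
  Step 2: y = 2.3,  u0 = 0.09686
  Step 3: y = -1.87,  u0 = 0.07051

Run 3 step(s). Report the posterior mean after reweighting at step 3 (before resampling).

post_mean = 0.5023

step 1: w=[0.0000, 0.0316, 0.4640, 0.3929, 0.0678, 0.0387, 0.0049, 0.0001]  mean=0.2269  Neff=2.6539  idx=[2, 2, 2, 2, 3, 3, 3, 4]
step 2: w=[0.0079, 0.0079, 0.0079, 0.0079, 0.0803, 0.0803, 0.0803, 0.7272]  mean=1.2368  Neff=1.8233  idx=[4, 6, 7, 7, 7, 7, 7, 7]
step 3: w=[0.4896, 0.4896, 0.0035, 0.0035, 0.0035, 0.0035, 0.0035, 0.0035]  mean=0.5023  Neff=2.0859  idx=[0, 0, 0, 0, 1, 1, 1, 1]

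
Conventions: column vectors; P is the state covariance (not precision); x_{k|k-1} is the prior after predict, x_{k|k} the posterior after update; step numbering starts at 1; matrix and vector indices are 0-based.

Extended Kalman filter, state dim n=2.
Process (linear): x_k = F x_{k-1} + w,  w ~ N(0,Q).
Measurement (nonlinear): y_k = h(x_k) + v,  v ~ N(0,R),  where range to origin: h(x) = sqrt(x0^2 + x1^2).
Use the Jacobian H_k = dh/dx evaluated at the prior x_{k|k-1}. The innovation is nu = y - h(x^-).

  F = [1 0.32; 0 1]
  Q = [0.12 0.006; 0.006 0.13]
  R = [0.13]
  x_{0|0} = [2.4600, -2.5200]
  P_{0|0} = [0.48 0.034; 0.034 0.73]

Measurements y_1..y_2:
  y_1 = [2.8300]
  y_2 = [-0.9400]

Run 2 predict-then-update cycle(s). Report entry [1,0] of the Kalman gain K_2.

K[1,0] = -0.8235

step 1: x^-=[1.6536, -2.5200]  P^-=[0.6965 0.2736; 0.2736 0.8600]  H_jac=[0.5486 -0.8361]  S=[0.6898]  K=[0.2223; -0.8248]  nu=[-0.1841]  x^+=[1.6127, -2.3682]  P^+=[0.6624 0.4001; 0.4001 0.3908]
step 2: x^-=[0.8549, -2.3682]  P^-=[1.0785 0.5311; 0.5311 0.5208]  H_jac=[0.3395 -0.9406]  S=[0.3758]  K=[-0.3550; -0.8235]  nu=[-3.4577]  x^+=[2.0823, 0.4794]  P^+=[1.0311 0.4213; 0.4213 0.2659]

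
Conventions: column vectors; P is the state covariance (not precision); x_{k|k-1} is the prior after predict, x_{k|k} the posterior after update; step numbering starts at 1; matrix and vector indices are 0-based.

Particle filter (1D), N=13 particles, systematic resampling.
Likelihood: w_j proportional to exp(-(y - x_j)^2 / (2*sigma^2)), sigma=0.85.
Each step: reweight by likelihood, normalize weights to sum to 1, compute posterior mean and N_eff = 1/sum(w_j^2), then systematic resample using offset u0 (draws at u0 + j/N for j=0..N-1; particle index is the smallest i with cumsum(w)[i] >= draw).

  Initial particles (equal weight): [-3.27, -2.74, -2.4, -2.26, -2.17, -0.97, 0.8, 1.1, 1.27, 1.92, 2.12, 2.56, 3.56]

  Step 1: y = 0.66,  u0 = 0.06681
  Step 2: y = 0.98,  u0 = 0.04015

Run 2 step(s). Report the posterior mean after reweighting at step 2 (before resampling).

step 1: w=[0.0000, 0.0001, 0.0004, 0.0008, 0.0011, 0.0461, 0.2860, 0.2536, 0.2241, 0.0966, 0.0663, 0.0238, 0.0009]  mean=1.1323  Neff=4.6995  idx=[6, 6, 6, 6, 7, 7, 7, 8, 8, 8, 9, 10, 11]
step 2: w=[0.0902, 0.0902, 0.0902, 0.0902, 0.0913, 0.0913, 0.0913, 0.0870, 0.0870, 0.0870, 0.0501, 0.0375, 0.0164]  mean=1.1394  Neff=11.8346  idx=[0, 1, 2, 3, 3, 4, 5, 6, 7, 8, 9, 9, 11]

post_mean = 1.1394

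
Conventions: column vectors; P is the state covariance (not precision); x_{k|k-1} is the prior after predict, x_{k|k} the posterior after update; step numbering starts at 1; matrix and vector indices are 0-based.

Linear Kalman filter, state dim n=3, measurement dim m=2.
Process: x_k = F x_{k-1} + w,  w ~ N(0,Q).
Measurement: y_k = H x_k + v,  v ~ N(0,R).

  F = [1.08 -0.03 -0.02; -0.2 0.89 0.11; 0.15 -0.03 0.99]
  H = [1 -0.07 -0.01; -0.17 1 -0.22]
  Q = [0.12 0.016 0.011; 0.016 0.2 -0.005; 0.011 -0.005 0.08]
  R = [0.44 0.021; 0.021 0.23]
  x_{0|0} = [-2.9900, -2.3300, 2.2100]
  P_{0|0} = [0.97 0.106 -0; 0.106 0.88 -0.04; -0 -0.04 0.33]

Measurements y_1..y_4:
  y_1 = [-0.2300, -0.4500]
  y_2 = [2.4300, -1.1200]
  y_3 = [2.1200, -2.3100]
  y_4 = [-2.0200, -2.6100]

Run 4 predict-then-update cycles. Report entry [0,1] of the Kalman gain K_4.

K[0,1] = -0.0696

step 1: x^-=[-3.2035, -1.2326, 1.8093]  P^-=[1.2454 -0.1144 0.1597; -0.1144 0.8943 -0.0420; 0.1597 -0.0420 0.4275]  S=[1.7026 -0.4032; -0.4032 1.2503]  K=[0.7220 -0.0561; 0.0770 0.7630; 0.0672 -0.1088]  nu=[2.9053, 0.6361]  x^+=[-1.1417, -0.5236, 1.9353]  P^+=[0.3214 0.0649 0.0362; 0.0649 0.2036 0.0703; 0.0362 0.0703 0.3991]
step 2: x^-=[-1.2560, -0.0247, 1.7605]  P^-=[0.4895 0.0060 0.0895; 0.0060 0.3681 0.0876; 0.0895 0.0876 0.4845]  S=[0.9289 -0.1000; -0.1000 0.6018]  K=[0.5175 -0.0752; 0.0406 0.5847; 0.0798 -0.0436]  nu=[3.7019, -0.9215]  x^+=[0.7290, -0.4130, 2.0962]  P^+=[0.2296 0.0428 0.0463; 0.0428 0.1656 0.1044; 0.0463 0.1044 0.4768]
step 3: x^-=[0.7578, -0.2828, 2.1970]  P^-=[0.3835 0.0058 0.0836; 0.0058 0.3493 0.1248; 0.0836 0.1248 0.5598]  S=[0.8229 -0.0791; -0.0791 0.5668]  K=[0.4574 -0.0734; 0.0307 0.5703; 0.0832 -0.0105]  nu=[1.3644, -1.4150]  x^+=[1.4857, -1.0480, 2.3254]  P^+=[0.2029 0.0385 0.0510; 0.0385 0.1669 0.1299; 0.0510 0.1299 0.5539]
step 4: x^-=[1.5895, -0.9740, 2.5564]  P^-=[0.3525 0.0072 0.0823; 0.0072 0.3565 0.1549; 0.0823 0.1549 0.6347]  S=[0.7919 -0.0723; -0.0723 0.5630]  K=[0.4371 -0.0696; 0.0281 0.5742; 0.0834 0.0129]  nu=[-3.6521, -0.8033]  x^+=[0.0490, -1.5378, 2.2416]  P^+=[0.1941 0.0380 0.0539; 0.0380 0.1726 0.1523; 0.0539 0.1523 0.6292]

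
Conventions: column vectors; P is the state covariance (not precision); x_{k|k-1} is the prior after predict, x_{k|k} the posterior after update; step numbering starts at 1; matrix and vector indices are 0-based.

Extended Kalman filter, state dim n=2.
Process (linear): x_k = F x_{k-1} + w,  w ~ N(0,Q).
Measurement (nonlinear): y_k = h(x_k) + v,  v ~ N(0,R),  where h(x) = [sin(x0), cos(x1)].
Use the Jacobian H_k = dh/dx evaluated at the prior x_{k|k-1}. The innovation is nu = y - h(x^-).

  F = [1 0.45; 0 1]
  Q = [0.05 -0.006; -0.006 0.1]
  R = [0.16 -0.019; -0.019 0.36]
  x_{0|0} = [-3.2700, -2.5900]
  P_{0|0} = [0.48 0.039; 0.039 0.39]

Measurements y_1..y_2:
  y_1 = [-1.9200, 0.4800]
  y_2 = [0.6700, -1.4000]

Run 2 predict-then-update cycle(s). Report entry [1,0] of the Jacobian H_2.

H_jac[1,0] = 0.0000

step 1: x^-=[-4.4355, -2.5900]  P^-=[0.6441 0.2085; 0.2085 0.4900]  H_jac=[-0.2734 0.0000; 0.0000 0.5240]  S=[0.2081 -0.0489; -0.0489 0.4946]  K=[-0.8129 0.1406; -0.1555 0.5038]  nu=[-2.8819, 1.3317]  x^+=[-1.9055, -1.4708]  P^+=[0.4856 0.1261; 0.1261 0.3518]
step 2: x^-=[-2.5673, -1.4708]  P^-=[0.7203 0.2784; 0.2784 0.4518]  H_jac=[-0.8396 0.0000; 0.0000 0.9950]  S=[0.6677 -0.2515; -0.2515 0.8073]  K=[-0.8797 0.0690; -0.1589 0.5073]  nu=[1.2132, -1.4999]  x^+=[-3.7380, -2.4244]  P^+=[0.1692 0.0418; 0.0418 0.1866]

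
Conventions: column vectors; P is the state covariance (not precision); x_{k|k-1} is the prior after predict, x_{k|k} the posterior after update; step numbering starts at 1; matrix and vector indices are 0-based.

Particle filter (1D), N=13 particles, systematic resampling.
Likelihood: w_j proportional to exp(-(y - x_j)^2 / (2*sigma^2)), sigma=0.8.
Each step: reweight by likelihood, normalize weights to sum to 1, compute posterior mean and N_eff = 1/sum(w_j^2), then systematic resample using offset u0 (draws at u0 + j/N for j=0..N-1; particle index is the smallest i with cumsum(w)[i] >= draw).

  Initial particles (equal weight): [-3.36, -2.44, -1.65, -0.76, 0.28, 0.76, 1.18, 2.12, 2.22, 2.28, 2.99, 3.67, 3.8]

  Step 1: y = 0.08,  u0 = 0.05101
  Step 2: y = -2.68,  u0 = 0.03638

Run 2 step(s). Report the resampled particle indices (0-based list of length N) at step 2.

step 1: w=[0.0000, 0.0025, 0.0342, 0.2040, 0.3431, 0.2466, 0.1375, 0.0137, 0.0099, 0.0081, 0.0005, 0.0000, 0.0000]  mean=0.2992  Neff=4.1571  idx=[3, 3, 3, 4, 4, 4, 4, 5, 5, 5, 5, 6, 7]
step 2: w=[0.3244, 0.3244, 0.3244, 0.0062, 0.0062, 0.0062, 0.0062, 0.0006, 0.0006, 0.0006, 0.0006, 0.0001, 0.0000]  mean=-0.7309  Neff=3.1666  idx=[0, 0, 0, 0, 1, 1, 1, 1, 2, 2, 2, 2, 2]

resampled_idx = [0, 0, 0, 0, 1, 1, 1, 1, 2, 2, 2, 2, 2]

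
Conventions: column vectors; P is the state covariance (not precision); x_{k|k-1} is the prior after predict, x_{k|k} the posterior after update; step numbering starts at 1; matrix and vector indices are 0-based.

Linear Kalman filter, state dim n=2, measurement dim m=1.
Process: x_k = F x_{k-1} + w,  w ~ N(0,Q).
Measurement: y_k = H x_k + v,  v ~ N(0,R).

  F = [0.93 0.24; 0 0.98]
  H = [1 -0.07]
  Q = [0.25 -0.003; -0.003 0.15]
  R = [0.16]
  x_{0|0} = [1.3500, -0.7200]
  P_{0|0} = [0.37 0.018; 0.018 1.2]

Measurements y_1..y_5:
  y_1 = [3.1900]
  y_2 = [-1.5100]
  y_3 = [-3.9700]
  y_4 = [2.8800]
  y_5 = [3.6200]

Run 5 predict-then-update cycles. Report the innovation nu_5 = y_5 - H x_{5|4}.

innov = [2.6321]

step 1: x^-=[1.0827, -0.7056]  P^-=[0.6472 0.2956; 0.2956 1.3025]  S=[0.7722]  K=[0.8113; 0.2648]  nu=[2.0579]  x^+=[2.7523, -0.1607]  P^+=[0.1389 0.1298; 0.1298 1.2483]
step 2: x^-=[2.5211, -0.1574]  P^-=[0.5000 0.4089; 0.4089 1.3489]  S=[0.6093]  K=[0.7735; 0.5160]  nu=[-4.0421]  x^+=[-0.6056, -2.2434]  P^+=[0.1354 0.1656; 0.1656 1.1866]
step 3: x^-=[-1.1016, -2.1985]  P^-=[0.5094 0.4271; 0.4271 1.2896]  S=[0.6159]  K=[0.7785; 0.5468]  nu=[-3.0222]  x^+=[-3.4544, -3.8511]  P^+=[0.1361 0.1649; 0.1649 1.1055]
step 4: x^-=[-4.1369, -3.7741]  P^-=[0.5050 0.4073; 0.4073 1.2117]  S=[0.6139]  K=[0.7761; 0.5253]  nu=[6.7527]  x^+=[1.1042, -0.2272]  P^+=[0.1352 0.1570; 0.1570 1.0423]
step 5: x^-=[0.9723, -0.2227]  P^-=[0.4970 0.3853; 0.3853 1.1511]  S=[0.6087]  K=[0.7722; 0.5005]  nu=[2.6321]  x^+=[3.0048, 1.0947]  P^+=[0.1341 0.1500; 0.1500 0.9986]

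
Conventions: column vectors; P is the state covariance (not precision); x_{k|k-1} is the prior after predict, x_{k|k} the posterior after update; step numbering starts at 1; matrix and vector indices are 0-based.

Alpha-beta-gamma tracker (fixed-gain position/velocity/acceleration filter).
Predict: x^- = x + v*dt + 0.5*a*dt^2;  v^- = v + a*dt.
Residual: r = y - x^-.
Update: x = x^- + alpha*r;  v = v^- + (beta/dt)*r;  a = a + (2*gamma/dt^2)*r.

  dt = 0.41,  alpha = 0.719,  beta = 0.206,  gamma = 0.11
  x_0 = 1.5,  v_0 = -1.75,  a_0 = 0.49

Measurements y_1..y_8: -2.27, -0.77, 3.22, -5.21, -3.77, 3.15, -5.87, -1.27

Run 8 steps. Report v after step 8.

v_post = 1.0566

step 1: x_pred=0.8237  r=-3.0937  x^+=-1.4007  v^+=-3.1035  a^+=-3.5588
step 2: x_pred=-2.9722  r=2.2022  x^+=-1.3888  v^+=-3.4561  a^+=-0.6767
step 3: x_pred=-2.8627  r=6.0827  x^+=1.5108  v^+=-0.6774  a^+=7.2840
step 4: x_pred=1.8453  r=-7.0553  x^+=-3.2275  v^+=-1.2358  a^+=-1.9495
step 5: x_pred=-3.8980  r=0.1280  x^+=-3.8060  v^+=-1.9707  a^+=-1.7820
step 6: x_pred=-4.7637  r=7.9137  x^+=0.9262  v^+=1.2748  a^+=8.5751
step 7: x_pred=2.1696  r=-8.0396  x^+=-3.6109  v^+=0.7512  a^+=-1.9468
step 8: x_pred=-3.4665  r=2.1965  x^+=-1.8872  v^+=1.0566  a^+=0.9279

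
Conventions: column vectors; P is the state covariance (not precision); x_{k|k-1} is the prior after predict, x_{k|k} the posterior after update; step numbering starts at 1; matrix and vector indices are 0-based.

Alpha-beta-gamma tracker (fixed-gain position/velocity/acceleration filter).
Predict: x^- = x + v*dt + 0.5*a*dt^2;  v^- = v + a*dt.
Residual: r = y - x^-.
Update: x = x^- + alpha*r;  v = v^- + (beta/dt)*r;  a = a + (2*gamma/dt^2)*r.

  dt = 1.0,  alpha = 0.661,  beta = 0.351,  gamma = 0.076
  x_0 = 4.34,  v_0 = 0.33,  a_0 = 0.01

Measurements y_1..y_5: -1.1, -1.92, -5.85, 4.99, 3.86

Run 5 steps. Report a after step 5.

step 1: x_pred=4.6750  r=-5.7750  x^+=0.8577  v^+=-1.6870  a^+=-0.8678
step 2: x_pred=-1.2632  r=-0.6568  x^+=-1.6973  v^+=-2.7854  a^+=-0.9676
step 3: x_pred=-4.9665  r=-0.8835  x^+=-5.5505  v^+=-4.0631  a^+=-1.1019
step 4: x_pred=-10.1646  r=15.1546  x^+=-0.1474  v^+=0.1542  a^+=1.2016
step 5: x_pred=0.6076  r=3.2524  x^+=2.7574  v^+=2.4974  a^+=1.6959

a_post = 1.6959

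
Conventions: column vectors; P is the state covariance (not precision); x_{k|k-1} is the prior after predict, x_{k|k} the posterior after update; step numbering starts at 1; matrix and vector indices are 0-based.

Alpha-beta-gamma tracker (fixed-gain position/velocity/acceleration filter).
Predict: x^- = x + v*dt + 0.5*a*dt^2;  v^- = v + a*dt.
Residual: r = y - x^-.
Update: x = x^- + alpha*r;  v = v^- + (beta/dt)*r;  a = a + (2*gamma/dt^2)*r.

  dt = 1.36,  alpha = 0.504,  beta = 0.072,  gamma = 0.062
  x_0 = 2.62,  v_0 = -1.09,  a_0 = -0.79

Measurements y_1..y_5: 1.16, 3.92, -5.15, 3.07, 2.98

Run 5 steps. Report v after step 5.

v_post = -2.0797

step 1: x_pred=0.4070  r=0.7530  x^+=0.7865  v^+=-2.1245  a^+=-0.7395
step 2: x_pred=-2.7868  r=6.7068  x^+=0.5934  v^+=-2.7752  a^+=-0.2899
step 3: x_pred=-3.4489  r=-1.7011  x^+=-4.3063  v^+=-3.2595  a^+=-0.4039
step 4: x_pred=-9.1128  r=12.1828  x^+=-2.9727  v^+=-3.1639  a^+=0.4128
step 5: x_pred=-6.8938  r=9.8738  x^+=-1.9174  v^+=-2.0797  a^+=1.0748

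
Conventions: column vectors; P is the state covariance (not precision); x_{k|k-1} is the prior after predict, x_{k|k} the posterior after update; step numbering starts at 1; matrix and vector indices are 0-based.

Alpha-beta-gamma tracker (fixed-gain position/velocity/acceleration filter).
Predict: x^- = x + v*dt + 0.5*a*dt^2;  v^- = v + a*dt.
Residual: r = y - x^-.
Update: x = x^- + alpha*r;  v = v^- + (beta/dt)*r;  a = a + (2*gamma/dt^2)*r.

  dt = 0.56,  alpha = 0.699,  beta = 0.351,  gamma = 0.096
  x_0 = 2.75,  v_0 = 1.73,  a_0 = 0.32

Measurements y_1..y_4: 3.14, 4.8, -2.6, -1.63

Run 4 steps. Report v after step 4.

v_post = -5.2067

step 1: x_pred=3.7690  r=-0.6290  x^+=3.3293  v^+=1.5150  a^+=-0.0651
step 2: x_pred=4.1675  r=0.6325  x^+=4.6096  v^+=1.8750  a^+=0.3222
step 3: x_pred=5.7101  r=-8.3101  x^+=-0.0987  v^+=-3.1533  a^+=-4.7657
step 4: x_pred=-2.6118  r=0.9818  x^+=-1.9255  v^+=-5.2067  a^+=-4.1646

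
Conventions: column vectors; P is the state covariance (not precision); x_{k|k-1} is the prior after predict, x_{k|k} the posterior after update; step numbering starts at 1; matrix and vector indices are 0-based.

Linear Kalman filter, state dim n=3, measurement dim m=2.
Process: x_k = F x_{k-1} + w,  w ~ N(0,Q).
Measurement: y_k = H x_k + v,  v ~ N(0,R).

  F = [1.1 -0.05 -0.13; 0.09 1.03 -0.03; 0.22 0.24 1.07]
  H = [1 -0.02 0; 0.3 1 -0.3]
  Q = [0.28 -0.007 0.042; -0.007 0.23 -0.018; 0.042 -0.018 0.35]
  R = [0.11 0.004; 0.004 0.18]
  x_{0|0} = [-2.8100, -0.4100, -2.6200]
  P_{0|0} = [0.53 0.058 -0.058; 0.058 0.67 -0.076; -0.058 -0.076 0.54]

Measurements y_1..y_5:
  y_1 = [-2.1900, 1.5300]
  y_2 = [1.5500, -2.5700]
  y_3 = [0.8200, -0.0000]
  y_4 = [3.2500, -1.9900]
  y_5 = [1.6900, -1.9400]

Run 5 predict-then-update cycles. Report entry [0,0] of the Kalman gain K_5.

step 1: x^-=[-2.7299, -0.5966, -3.5200]  P^-=[0.9413 0.0912 0.0416; 0.0912 0.9613 0.0668; 0.0416 0.0668 0.9723]  S=[1.0481 0.3457; 0.3457 1.3207]  K=[0.8824 0.0424; -0.1897 0.7831; 0.1001 -0.1871]  nu=[0.5280, 1.8896]  x^+=[-2.1839, 0.7830, -3.8206]  P^+=[0.0970 -0.0134 0.0151; -0.0134 0.2164 0.2408; 0.0151 0.2408 0.9285]
step 2: x^-=[-1.9447, 0.7245, -4.3806]  P^-=[0.4139 -0.0526 -0.0727; -0.0526 0.4438 0.2693; -0.0727 0.2693 1.5595]  S=[0.5261 0.0904; 0.0904 0.6214]  K=[0.7823 0.0364; -0.2184 0.5906; -0.0898 -0.3417]  nu=[3.5092, -4.0253]  x^+=[0.6541, -2.4191, -3.3203]  P^+=[0.0859 -0.0172 -0.0036; -0.0172 0.2253 0.3824; -0.0036 0.3824 1.4772]
step 3: x^-=[1.2720, -2.3332, -3.9894]  P^-=[0.4173 -0.0742 -0.1863; -0.0742 0.4442 0.4061; -0.1863 0.4061 2.2513]  S=[0.5304 0.1049; 0.1049 0.6098]  K=[0.7814 0.0409; -0.2629 0.5375; -0.2702 -0.4868]  nu=[-0.4987, 0.7548]  x^+=[0.9132, -1.7964, -4.2220]  P^+=[0.0857 -0.0215 -0.0211; -0.0215 0.2611 0.5298; -0.0211 0.5298 2.0405]
step 4: x^-=[1.6432, -1.6415, -4.7478]  P^-=[0.4341 -0.0975 -0.2987; -0.0975 0.4729 0.5555; -0.2987 0.5555 2.9652]  S=[0.5482 0.1208; 0.1208 0.6208]  K=[0.7857 0.0442; -0.3066 0.5058; -0.4334 -0.5981]  nu=[1.5740, -2.2658]  x^+=[2.7798, -3.2702, -4.0748]  P^+=[0.0861 -0.0257 -0.0366; -0.0257 0.3000 0.6748; -0.0366 0.6748 2.5775]
step 5: x^-=[3.7510, -2.9959, -4.5333]  P^-=[0.4505 -0.1206 -0.4050; -0.1206 0.5050 0.7043; -0.4050 0.7043 3.6491]  S=[0.5656 0.1349; 0.1349 0.6319]  K=[0.7897 0.0467; -0.3459 0.4814; -0.5771 -0.6869]  nu=[-2.1209, -1.4294]  x^+=[2.0093, -2.9504, -2.3276]  P^+=[0.0865 -0.0294 -0.0501; -0.0294 0.3358 0.8058; -0.0501 0.8058 3.0557]

K[0,0] = 0.7897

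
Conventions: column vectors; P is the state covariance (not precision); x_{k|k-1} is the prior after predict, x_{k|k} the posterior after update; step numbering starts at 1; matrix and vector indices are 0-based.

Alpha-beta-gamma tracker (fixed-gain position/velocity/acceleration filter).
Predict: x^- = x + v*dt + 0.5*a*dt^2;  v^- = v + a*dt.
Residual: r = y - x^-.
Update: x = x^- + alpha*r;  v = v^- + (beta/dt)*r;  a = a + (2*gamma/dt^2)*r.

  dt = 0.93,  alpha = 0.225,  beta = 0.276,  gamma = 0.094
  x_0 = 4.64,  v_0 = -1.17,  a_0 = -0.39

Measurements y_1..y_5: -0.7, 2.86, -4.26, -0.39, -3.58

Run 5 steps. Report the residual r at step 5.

resid = 4.1353

step 1: x_pred=3.3832  r=-4.0832  x^+=2.4645  v^+=-2.7445  a^+=-1.2776
step 2: x_pred=-0.6404  r=3.5004  x^+=0.1472  v^+=-2.8938  a^+=-0.5167
step 3: x_pred=-2.7675  r=-1.4925  x^+=-3.1033  v^+=-3.8173  a^+=-0.8411
step 4: x_pred=-7.0171  r=6.6271  x^+=-5.5260  v^+=-2.6328  a^+=0.5994
step 5: x_pred=-7.7153  r=4.1353  x^+=-6.7849  v^+=-0.8481  a^+=1.4983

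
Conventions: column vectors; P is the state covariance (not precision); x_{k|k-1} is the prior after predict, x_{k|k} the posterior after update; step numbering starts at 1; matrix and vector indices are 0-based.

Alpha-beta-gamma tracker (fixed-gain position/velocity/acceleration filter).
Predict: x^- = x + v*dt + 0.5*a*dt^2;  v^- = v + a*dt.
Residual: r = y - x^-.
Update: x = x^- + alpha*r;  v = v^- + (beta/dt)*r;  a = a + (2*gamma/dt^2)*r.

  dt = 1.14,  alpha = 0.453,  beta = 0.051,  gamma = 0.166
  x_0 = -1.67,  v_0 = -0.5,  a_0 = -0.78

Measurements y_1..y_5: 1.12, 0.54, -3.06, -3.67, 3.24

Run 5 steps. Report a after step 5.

a_post = 1.2988

step 1: x_pred=-2.7468  r=3.8668  x^+=-0.9952  v^+=-1.2162  a^+=0.2078
step 2: x_pred=-2.2466  r=2.7866  x^+=-0.9843  v^+=-0.8546  a^+=0.9197
step 3: x_pred=-1.3609  r=-1.6991  x^+=-2.1306  v^+=0.1178  a^+=0.4856
step 4: x_pred=-1.6807  r=-1.9893  x^+=-2.5818  v^+=0.5825  a^+=-0.0225
step 5: x_pred=-1.9325  r=5.1725  x^+=0.4107  v^+=0.7882  a^+=1.2988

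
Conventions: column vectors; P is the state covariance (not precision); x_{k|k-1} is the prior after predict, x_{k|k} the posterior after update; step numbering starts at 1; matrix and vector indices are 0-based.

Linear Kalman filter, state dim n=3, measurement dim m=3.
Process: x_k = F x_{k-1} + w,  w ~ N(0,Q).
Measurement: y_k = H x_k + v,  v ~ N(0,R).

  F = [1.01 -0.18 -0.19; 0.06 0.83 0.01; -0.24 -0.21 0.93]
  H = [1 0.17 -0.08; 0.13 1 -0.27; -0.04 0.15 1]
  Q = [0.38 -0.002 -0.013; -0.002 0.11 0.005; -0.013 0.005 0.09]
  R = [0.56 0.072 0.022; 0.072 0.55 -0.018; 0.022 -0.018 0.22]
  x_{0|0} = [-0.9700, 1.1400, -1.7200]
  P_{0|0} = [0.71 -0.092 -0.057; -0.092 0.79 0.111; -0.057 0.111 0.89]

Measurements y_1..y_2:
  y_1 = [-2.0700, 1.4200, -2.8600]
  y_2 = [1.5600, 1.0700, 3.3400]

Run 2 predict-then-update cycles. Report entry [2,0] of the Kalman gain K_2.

step 1: x^-=[-0.8581, 0.8708, -1.6062]  P^-=[1.2249 -0.1725 -0.3673; -0.1725 0.6495 -0.0328; -0.3673 -0.0328 0.9083]  S=[1.8105 0.2921 -0.4814; 0.2921 1.2850 -0.2518; -0.4814 -0.2518 1.1665]  K=[0.6595 -0.1086 -0.1303; -0.0818 0.5418 0.1445; -0.0298 -0.0991 0.7534]  nu=[-1.4884, 0.2271, -1.4187]  x^+=[-1.6795, 0.9105, -2.6533]  P^+=[0.3688 -0.0549 0.0108; -0.0549 0.2898 -0.0254; 0.0108 -0.0254 0.1711]
step 2: x^-=[-1.3560, 0.6284, -2.2557]  P^-=[0.7859 -0.0647 -0.0985; -0.0647 0.3051 -0.0566; -0.0985 -0.0566 0.2716]  S=[1.3518 0.2006 -0.1404; 0.2006 0.9088 -0.1165; -0.1404 -0.1165 0.4914]  K=[0.5758 -0.0741 -0.1373; -0.0543 0.3621 0.0536; -0.0301 -0.0844 0.5148]  nu=[2.6287, 0.0088, 5.4472]  x^+=[-0.5906, 0.7808, 0.4689]  P^+=[0.3207 -0.0379 0.0023; -0.0379 0.1921 -0.0263; 0.0023 -0.0263 0.1182]

K[2,0] = -0.0301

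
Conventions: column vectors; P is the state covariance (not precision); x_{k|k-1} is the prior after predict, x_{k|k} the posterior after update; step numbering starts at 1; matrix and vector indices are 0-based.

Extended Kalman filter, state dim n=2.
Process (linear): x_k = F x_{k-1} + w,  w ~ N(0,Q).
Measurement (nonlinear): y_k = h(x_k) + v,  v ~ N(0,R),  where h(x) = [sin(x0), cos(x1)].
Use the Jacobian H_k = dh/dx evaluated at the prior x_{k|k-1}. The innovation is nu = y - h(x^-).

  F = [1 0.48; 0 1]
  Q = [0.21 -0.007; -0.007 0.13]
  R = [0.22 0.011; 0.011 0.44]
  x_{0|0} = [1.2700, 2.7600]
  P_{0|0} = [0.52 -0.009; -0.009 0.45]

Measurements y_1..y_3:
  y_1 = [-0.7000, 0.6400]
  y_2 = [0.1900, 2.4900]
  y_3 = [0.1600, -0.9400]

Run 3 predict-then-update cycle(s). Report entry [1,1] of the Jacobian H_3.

H_jac[1,1] = -0.5539

step 1: x^-=[2.5948, 2.7600]  P^-=[0.8250 0.2000; 0.2000 0.5800]  H_jac=[-0.8542 0.0000; 0.0000 -0.3724]  S=[0.8220 0.0746; 0.0746 0.5204]  K=[-0.8555 -0.0204; -0.1724 -0.3903]  nu=[-1.2200, 1.5681]  x^+=[3.6064, 2.3583]  P^+=[0.2206 0.0494; 0.0494 0.4662]
step 2: x^-=[4.7384, 2.3583]  P^-=[0.5855 0.2662; 0.2662 0.5962]  H_jac=[0.0260 0.0000; 0.0000 -0.7056]  S=[0.2204 0.0061; 0.0061 0.7369]  K=[0.0762 -0.2556; 0.0473 -0.5713]  nu=[1.1897, 3.1986]  x^+=[4.0116, 0.5870]  P^+=[0.5363 0.1582; 0.1582 0.3555]
step 3: x^-=[4.2933, 0.5870]  P^-=[0.9801 0.3218; 0.3218 0.4855]  H_jac=[-0.4069 0.0000; 0.0000 -0.5539]  S=[0.3823 0.0835; 0.0835 0.5890]  K=[-1.0083 -0.1597; -0.2506 -0.4211]  nu=[1.0735, -1.7726]  x^+=[3.4939, 1.0645]  P^+=[0.5495 0.1469; 0.1469 0.3395]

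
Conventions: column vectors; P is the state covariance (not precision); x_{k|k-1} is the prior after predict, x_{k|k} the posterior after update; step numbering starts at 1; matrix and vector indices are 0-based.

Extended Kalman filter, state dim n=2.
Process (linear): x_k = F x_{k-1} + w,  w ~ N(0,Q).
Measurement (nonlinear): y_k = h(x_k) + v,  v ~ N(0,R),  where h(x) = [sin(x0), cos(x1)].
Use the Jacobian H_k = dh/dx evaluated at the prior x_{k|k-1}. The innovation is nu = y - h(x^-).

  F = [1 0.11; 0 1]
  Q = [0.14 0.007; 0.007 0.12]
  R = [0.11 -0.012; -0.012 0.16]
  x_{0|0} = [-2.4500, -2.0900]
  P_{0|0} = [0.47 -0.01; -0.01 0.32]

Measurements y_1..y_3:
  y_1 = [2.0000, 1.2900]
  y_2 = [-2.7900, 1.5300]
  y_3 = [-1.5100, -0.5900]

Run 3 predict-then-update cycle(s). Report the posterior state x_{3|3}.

x_post = [-7.9291, -1.5477]

step 1: x^-=[-2.6799, -2.0900]  P^-=[0.6117 0.0322; 0.0322 0.4400]  H_jac=[-0.8953 0.0000; 0.0000 0.8682]  S=[0.6003 -0.0370; -0.0370 0.4917]  K=[-0.9130 -0.0119; -0.0001 0.7770]  nu=[2.4455, 1.7862]  x^+=[-4.9339, -0.7024]  P^+=[0.1120 0.0104; 0.0104 0.1432]
step 2: x^-=[-5.0111, -0.7024]  P^-=[0.2560 0.0332; 0.0332 0.2632]  H_jac=[0.2943 0.0000; 0.0000 0.6461]  S=[0.1322 -0.0057; -0.0057 0.2699]  K=[0.5741 0.0915; 0.1011 0.6322]  nu=[-3.7457, 0.7667]  x^+=[-7.0913, -0.5964]  P^+=[0.2108 0.0120; 0.0120 0.1547]
step 3: x^-=[-7.1569, -0.5964]  P^-=[0.3553 0.0360; 0.0360 0.2747]  H_jac=[0.6420 0.0000; 0.0000 0.5616]  S=[0.2564 0.0010; 0.0010 0.2466]  K=[0.8892 0.0785; 0.0878 0.6251]  nu=[-0.7433, -1.4174]  x^+=[-7.9291, -1.5477]  P^+=[0.1509 0.0034; 0.0034 0.1762]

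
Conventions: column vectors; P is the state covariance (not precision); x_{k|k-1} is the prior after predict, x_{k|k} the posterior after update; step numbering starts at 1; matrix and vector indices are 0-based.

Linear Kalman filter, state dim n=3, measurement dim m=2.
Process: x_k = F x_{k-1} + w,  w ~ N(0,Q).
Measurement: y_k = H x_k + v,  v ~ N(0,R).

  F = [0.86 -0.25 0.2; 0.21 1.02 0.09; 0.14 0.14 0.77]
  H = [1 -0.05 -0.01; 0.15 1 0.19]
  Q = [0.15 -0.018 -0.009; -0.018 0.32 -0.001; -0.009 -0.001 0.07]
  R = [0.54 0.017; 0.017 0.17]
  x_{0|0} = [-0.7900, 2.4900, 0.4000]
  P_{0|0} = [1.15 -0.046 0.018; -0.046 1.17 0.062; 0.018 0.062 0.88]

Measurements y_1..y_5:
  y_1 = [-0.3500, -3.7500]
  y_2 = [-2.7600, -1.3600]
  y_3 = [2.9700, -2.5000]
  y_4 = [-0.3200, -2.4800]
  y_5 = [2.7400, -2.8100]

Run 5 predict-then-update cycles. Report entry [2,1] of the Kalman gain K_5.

K[2,1] = 0.1129

step 1: x^-=[-1.2219, 2.4099, 0.5460]  P^-=[1.1286 -0.1174 0.2223; -0.1174 1.5875 0.3056; 0.2223 0.3056 0.6527]  S=[1.6803 0.0252; 0.0252 1.9000]  K=[0.6733 0.0407; -0.1318 0.8585; 0.1157 0.2421]  nu=[0.9979, -6.0804]  x^+=[-0.7973, -2.9418, -0.8106]  P^+=[0.3625 -0.0490 0.0685; -0.0490 0.1635 -0.0655; 0.0685 -0.0655 0.5174]
step 2: x^-=[-0.1123, -3.2410, -1.1477]  P^-=[0.5002 -0.0291 0.1625; -0.0291 0.4799 0.0201; 0.1625 0.0201 0.3858]  S=[1.0411 0.0687; 0.0687 0.6832]  K=[0.4760 0.0646; -0.0981 0.7114; 0.1409 0.1582]  nu=[-2.8212, 2.1160]  x^+=[-1.3186, -1.4590, -1.2104]  P^+=[0.2572 -0.0347 0.0798; -0.0347 0.1336 -0.0482; 0.0798 -0.0482 0.3450]
step 3: x^-=[-1.0113, -1.8740, -1.3209]  P^-=[0.4096 -0.0272 0.1305; -0.0272 0.4525 0.0190; 0.1305 0.0190 0.2876]  S=[0.9509 0.0525; 0.0525 0.6486]  K=[0.4277 0.0564; -0.0915 0.7043; 0.1258 0.1336]  nu=[3.8744, -0.2233]  x^+=[0.6331, -2.3858, -0.8632]  P^+=[0.2311 -0.0313 0.0711; -0.0313 0.1295 -0.0351; 0.0711 -0.0351 0.2592]
step 4: x^-=[0.9683, -2.3782, -0.9100]  P^-=[0.3808 -0.0283 0.1063; -0.0283 0.4499 0.0213; 0.1063 0.0213 0.2373]  S=[0.9226 0.0427; 0.0427 0.6427]  K=[0.4108 0.0489; -0.0880 0.7056; 0.1059 0.1210]  nu=[-1.4163, -0.0741]  x^+=[0.3828, -2.3059, -1.0691]  P^+=[0.2218 -0.0294 0.0600; -0.0294 0.1281 -0.0278; 0.0600 -0.0278 0.2164]
step 5: x^-=[0.6919, -2.3679, -1.0924]  P^-=[0.3668 -0.0288 0.0901; -0.0288 0.4494 0.0221; 0.0901 0.0221 0.2110]  S=[0.9090 0.0371; 0.0371 0.6402]  K=[0.4023 0.0444; -0.0855 0.7068; 0.0909 0.1129]  nu=[1.9188, -0.3384]  x^+=[1.4488, -2.7711, -0.9562]  P^+=[0.2171 -0.0280 0.0518; -0.0280 0.1275 -0.0240; 0.0518 -0.0240 0.1946]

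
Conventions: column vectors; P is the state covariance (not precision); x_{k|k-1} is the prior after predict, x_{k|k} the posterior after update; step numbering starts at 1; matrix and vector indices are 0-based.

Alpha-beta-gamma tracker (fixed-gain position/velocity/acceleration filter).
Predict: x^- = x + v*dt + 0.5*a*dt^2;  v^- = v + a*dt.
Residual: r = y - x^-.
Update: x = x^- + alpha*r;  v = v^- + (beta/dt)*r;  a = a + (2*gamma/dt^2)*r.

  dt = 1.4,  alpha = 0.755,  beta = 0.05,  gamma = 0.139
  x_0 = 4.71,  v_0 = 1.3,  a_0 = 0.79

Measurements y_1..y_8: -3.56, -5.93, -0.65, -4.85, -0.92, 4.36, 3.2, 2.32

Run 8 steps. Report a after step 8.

a_post = 2.6283

step 1: x_pred=7.3042  r=-10.8642  x^+=-0.8983  v^+=2.0180  a^+=-0.7509
step 2: x_pred=1.1910  r=-7.1210  x^+=-4.1854  v^+=0.7124  a^+=-1.7610
step 3: x_pred=-4.9138  r=4.2638  x^+=-1.6946  v^+=-1.6007  a^+=-1.1562
step 4: x_pred=-5.0687  r=0.2187  x^+=-4.9036  v^+=-3.2116  a^+=-1.1252
step 5: x_pred=-10.5025  r=9.5825  x^+=-3.2677  v^+=-4.4446  a^+=0.2340
step 6: x_pred=-9.2608  r=13.6208  x^+=1.0229  v^+=-3.6306  a^+=2.1659
step 7: x_pred=-1.9373  r=5.1373  x^+=1.9414  v^+=-0.4148  a^+=2.8946
step 8: x_pred=4.1973  r=-1.8773  x^+=2.7799  v^+=3.5705  a^+=2.6283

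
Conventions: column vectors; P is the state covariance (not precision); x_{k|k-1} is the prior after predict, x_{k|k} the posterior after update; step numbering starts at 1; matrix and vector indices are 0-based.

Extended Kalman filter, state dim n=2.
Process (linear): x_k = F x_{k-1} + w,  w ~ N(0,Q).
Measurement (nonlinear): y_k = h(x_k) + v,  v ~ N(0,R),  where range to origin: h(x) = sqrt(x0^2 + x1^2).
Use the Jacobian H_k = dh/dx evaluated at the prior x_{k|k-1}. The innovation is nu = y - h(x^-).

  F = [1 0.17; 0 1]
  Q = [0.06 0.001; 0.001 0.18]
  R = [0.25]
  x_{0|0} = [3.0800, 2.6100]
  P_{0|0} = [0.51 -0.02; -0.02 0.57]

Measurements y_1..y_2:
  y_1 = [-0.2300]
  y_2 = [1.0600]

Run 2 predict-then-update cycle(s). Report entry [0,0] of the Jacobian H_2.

step 1: x^-=[3.5237, 2.6100]  P^-=[0.5797 0.0779; 0.0779 0.7500]  H_jac=[0.8036 0.5952]  S=[0.9645]  K=[0.5310; 0.5277]  nu=[-4.6150]  x^+=[1.0731, 0.1746]  P^+=[0.3077 -0.1924; -0.1924 0.4814]
step 2: x^-=[1.1027, 0.1746]  P^-=[0.3162 -0.1095; -0.1095 0.6614]  H_jac=[0.9877 0.1563]  S=[0.5408]  K=[0.5458; -0.0089]  nu=[-0.0565]  x^+=[1.0719, 0.1751]  P^+=[0.1551 -0.1069; -0.1069 0.6613]

H_jac[0,0] = 0.9877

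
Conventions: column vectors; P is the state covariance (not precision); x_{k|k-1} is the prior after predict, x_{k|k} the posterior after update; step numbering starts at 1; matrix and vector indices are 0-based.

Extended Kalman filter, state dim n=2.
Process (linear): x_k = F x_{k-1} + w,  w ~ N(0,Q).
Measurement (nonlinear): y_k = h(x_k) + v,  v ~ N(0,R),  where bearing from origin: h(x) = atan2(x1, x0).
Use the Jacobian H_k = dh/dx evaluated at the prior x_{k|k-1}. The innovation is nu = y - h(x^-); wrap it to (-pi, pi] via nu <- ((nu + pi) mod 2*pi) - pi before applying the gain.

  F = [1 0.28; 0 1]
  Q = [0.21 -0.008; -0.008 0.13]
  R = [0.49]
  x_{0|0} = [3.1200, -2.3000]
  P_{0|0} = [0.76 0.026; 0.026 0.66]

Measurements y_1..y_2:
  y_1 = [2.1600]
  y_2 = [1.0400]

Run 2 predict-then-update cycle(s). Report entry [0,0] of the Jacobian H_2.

H_jac[0,0] = 0.0962

step 1: x^-=[2.4760, -2.3000]  P^-=[1.0363 0.2028; 0.2028 0.7900]  H_jac=[0.2014 0.2168]  S=[0.5869]  K=[0.4305; 0.3614]  nu=[2.9086]  x^+=[3.7282, -1.2487]  P^+=[0.9275 0.1115; 0.1115 0.7133]
step 2: x^-=[3.3786, -1.2487]  P^-=[1.2559 0.3032; 0.3032 0.8433]  H_jac=[0.0962 0.2604]  S=[0.5740]  K=[0.3481; 0.4334]  nu=[1.3940]  x^+=[3.8639, -0.6445]  P^+=[1.1863 0.2166; 0.2166 0.7355]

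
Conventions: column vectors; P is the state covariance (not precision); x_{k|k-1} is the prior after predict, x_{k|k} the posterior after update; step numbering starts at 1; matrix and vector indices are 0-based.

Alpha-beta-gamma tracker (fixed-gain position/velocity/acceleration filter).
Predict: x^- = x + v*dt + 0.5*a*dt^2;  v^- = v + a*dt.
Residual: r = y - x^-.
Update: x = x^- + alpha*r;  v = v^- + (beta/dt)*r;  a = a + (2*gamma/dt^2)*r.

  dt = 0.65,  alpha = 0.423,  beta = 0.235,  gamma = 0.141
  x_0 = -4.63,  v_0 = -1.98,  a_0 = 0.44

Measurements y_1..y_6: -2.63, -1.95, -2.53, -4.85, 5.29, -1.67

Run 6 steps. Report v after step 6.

step 1: x_pred=-5.8240  r=3.1940  x^+=-4.4730  v^+=-0.5392  a^+=2.5719
step 2: x_pred=-4.2802  r=2.3302  x^+=-3.2945  v^+=1.9749  a^+=4.1272
step 3: x_pred=-1.1389  r=-1.3911  x^+=-1.7274  v^+=4.1547  a^+=3.1987
step 4: x_pred=1.6489  r=-6.4989  x^+=-1.1001  v^+=3.8842  a^+=-1.1390
step 5: x_pred=1.1840  r=4.1060  x^+=2.9208  v^+=4.6283  a^+=1.6015
step 6: x_pred=6.2676  r=-7.9376  x^+=2.9100  v^+=2.7996  a^+=-3.6964

v_post = 2.7996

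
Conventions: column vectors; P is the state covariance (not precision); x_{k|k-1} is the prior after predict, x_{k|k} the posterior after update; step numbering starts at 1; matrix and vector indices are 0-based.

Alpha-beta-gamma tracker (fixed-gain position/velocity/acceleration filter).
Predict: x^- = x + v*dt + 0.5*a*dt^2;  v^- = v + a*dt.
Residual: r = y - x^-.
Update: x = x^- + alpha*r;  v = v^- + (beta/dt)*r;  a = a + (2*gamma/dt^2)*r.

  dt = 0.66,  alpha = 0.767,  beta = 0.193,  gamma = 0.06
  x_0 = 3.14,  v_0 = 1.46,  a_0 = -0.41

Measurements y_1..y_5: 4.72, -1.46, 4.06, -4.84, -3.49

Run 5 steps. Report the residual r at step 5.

resid = 2.4772

step 1: x_pred=4.0143  r=0.7057  x^+=4.5556  v^+=1.3958  a^+=-0.2156
step 2: x_pred=5.4298  r=-6.8898  x^+=0.1453  v^+=-0.7613  a^+=-2.1136
step 3: x_pred=-0.8175  r=4.8775  x^+=2.9236  v^+=-0.7300  a^+=-0.7700
step 4: x_pred=2.2741  r=-7.1141  x^+=-3.1824  v^+=-3.3185  a^+=-2.7298
step 5: x_pred=-5.9672  r=2.4772  x^+=-4.0672  v^+=-4.3957  a^+=-2.0473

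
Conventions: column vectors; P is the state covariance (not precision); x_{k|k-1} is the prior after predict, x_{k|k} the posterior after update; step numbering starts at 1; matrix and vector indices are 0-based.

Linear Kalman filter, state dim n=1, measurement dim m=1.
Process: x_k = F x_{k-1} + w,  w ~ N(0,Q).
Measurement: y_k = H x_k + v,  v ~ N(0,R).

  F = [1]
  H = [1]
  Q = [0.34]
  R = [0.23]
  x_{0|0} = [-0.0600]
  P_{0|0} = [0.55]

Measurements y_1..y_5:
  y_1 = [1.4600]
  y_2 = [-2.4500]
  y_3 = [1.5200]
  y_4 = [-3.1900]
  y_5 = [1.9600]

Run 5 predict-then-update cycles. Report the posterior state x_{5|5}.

x_post = [0.7118]

step 1: x^-=[-0.0600]  P^-=[0.8900]  S=[1.1200]  K=[0.7946]  nu=[1.5200]  x^+=[1.1479]  P^+=[0.1828]
step 2: x^-=[1.1479]  P^-=[0.5228]  S=[0.7528]  K=[0.6945]  nu=[-3.5979]  x^+=[-1.3507]  P^+=[0.1597]
step 3: x^-=[-1.3507]  P^-=[0.4997]  S=[0.7297]  K=[0.6848]  nu=[2.8707]  x^+=[0.6152]  P^+=[0.1575]
step 4: x^-=[0.6152]  P^-=[0.4975]  S=[0.7275]  K=[0.6839]  nu=[-3.8052]  x^+=[-1.9870]  P^+=[0.1573]
step 5: x^-=[-1.9870]  P^-=[0.4973]  S=[0.7273]  K=[0.6838]  nu=[3.9470]  x^+=[0.7118]  P^+=[0.1573]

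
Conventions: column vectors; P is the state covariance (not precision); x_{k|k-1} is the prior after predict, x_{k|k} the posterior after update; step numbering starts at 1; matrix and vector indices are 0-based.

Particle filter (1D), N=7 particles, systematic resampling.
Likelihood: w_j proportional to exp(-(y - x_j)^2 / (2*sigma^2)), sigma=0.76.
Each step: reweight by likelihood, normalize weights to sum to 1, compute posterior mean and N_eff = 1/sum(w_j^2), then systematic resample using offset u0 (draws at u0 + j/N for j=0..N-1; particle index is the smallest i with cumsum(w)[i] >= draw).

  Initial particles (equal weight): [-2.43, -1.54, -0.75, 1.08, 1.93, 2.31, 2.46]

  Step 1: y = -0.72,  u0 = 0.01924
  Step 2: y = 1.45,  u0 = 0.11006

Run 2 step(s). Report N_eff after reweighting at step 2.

N_eff = 4.1144

step 1: w=[0.0468, 0.3285, 0.5875, 0.0356, 0.0013, 0.0002, 0.0001]  mean=-1.0184  Neff=2.1905  idx=[0, 1, 1, 2, 2, 2, 2]
step 2: w=[0.0000, 0.0071, 0.0071, 0.2464, 0.2464, 0.2464, 0.2464]  mean=-0.7613  Neff=4.1144  idx=[3, 3, 4, 5, 5, 6, 6]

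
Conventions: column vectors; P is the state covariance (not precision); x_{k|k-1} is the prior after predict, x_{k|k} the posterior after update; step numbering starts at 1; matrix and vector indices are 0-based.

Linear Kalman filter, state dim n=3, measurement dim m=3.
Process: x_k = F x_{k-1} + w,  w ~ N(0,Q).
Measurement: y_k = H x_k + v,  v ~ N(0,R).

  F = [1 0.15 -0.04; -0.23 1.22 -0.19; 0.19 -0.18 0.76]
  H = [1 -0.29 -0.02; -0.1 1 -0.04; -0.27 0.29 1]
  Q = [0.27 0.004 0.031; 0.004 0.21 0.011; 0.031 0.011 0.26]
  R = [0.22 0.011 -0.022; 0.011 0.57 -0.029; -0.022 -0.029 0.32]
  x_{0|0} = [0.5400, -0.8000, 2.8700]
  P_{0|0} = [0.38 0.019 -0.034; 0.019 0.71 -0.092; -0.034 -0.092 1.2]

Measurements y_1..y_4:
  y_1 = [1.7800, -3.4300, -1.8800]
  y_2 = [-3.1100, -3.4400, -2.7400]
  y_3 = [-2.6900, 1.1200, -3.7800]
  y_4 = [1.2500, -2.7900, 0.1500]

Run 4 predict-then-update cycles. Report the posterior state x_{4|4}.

step 1: x^-=[0.3052, -1.6455, 2.4278]  P^-=[0.6774 0.0914 0.0079; 0.0914 1.3592 -0.4109; 0.0079 -0.4109 1.0039]  S=[0.9540 -0.3529 -0.1761; -0.3529 1.9522 -0.0909; -0.1761 -0.0909 1.2307]  K=[0.7347 0.1445 -0.0048; -0.0512 0.6912 0.0101; 0.1867 -0.1636 0.7318]  nu=[1.0462, -1.6569, -3.7482]  x^+=[0.8524, -2.8820, 0.1513]  P^+=[0.1952 0.1101 -0.0011; 0.1101 0.4000 -0.1020; -0.0011 -0.1020 0.2641]
step 2: x^-=[0.4141, -3.7408, 0.7957]  P^-=[0.5090 0.1729 0.0194; 0.1729 0.8107 -0.1913; 0.0194 -0.1913 0.4526]  S=[0.6941 -0.0958 -0.0969; -0.0958 1.3674 -0.0407; -0.0969 -0.0407 0.7294]  K=[0.6801 0.1365 0.0049; 0.0010 0.5868 0.0290; 0.1541 -0.1273 0.5507]  nu=[-4.5930, 0.3740, -2.3391]  x^+=[-2.6699, -3.5937, -1.2477]  P^+=[0.1810 0.1033 0.0016; 0.1033 0.3408 -0.0787; 0.0016 -0.0787 0.1998]
step 3: x^-=[-3.1590, -3.5331, -0.8087]  P^-=[0.4908 0.1545 0.0261; 0.1545 0.7127 -0.1484; 0.0261 -0.1484 0.4079]  S=[0.6785 -0.0852 -0.0956; -0.0852 1.2694 -0.0206; -0.0956 -0.0206 0.6992]  K=[0.6736 0.1276 0.0077; 0.0028 0.5548 0.0404; 0.1502 -0.1131 0.5289]  nu=[-0.5718, 4.3049, -2.7996]  x^+=[-3.0166, -1.2597, -2.8623]  P^+=[0.1779 0.0978 0.0036; 0.0978 0.3221 -0.0702; 0.0036 -0.0702 0.1906]
step 4: x^-=[-3.0911, -0.2992, -2.5218]  P^-=[0.4853 0.1442 0.0297; 0.1442 0.6836 -0.1365; 0.0297 -0.1365 0.4005]  S=[0.6766 -0.0870 -0.0952; -0.0870 1.2414 -0.0144; -0.0952 -0.0144 0.6955]  K=[0.6718 0.1233 0.0089; 0.0004 0.5440 0.0440; 0.1506 -0.1086 0.5257]  nu=[4.2039, -2.9008, 1.9239]  x^+=[-0.6077, -1.7909, -0.5624]  P^+=[0.1767 0.0953 0.0046; 0.0953 0.3156 -0.0675; 0.0046 -0.0675 0.1889]

x_post = [-0.6077, -1.7909, -0.5624]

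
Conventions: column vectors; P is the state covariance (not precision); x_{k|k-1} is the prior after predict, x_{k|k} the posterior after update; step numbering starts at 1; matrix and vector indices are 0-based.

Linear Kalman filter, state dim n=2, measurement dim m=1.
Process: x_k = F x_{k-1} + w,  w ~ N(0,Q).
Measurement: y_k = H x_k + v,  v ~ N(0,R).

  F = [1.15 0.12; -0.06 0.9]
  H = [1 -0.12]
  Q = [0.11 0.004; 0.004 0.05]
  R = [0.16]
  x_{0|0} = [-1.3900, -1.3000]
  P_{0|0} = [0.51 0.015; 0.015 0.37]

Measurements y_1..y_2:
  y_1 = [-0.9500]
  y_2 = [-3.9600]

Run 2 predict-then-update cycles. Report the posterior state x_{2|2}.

x_post = [-3.1906, -1.1023]

step 1: x^-=[-1.7545, -1.0866]  P^-=[0.7939 0.0242; 0.0242 0.3499]  S=[0.9532]  K=[0.8299; -0.0187]  nu=[0.6741]  x^+=[-1.1951, -1.0992]  P^+=[0.1375 0.0390; 0.0390 0.3496]
step 2: x^-=[-1.5062, -0.9176]  P^-=[0.3076 0.0723; 0.0723 0.3294]  S=[0.4550]  K=[0.6570; 0.0721]  nu=[-2.5639]  x^+=[-3.1906, -1.1023]  P^+=[0.1112 0.0508; 0.0508 0.3271]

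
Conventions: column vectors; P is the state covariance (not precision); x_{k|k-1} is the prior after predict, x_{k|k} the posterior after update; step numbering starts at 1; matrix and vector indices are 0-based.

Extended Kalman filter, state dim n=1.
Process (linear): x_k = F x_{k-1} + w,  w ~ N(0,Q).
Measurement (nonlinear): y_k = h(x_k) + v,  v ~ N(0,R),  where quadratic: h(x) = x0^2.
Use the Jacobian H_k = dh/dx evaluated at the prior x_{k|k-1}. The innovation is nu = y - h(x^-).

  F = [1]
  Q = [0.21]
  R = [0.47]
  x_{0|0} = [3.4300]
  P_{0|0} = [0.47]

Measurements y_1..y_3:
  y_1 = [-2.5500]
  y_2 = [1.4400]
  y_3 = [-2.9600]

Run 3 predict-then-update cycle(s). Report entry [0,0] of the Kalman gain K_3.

step 1: x^-=[3.4300]  P^-=[0.6800]  H_jac=[6.8600]  S=[32.4705]  K=[0.1437]  nu=[-14.3149]  x^+=[1.3735]  P^+=[0.0098]
step 2: x^-=[1.3735]  P^-=[0.2198]  H_jac=[2.7470]  S=[2.1289]  K=[0.2837]  nu=[-0.4465]  x^+=[1.2468]  P^+=[0.0485]
step 3: x^-=[1.2468]  P^-=[0.2585]  H_jac=[2.4937]  S=[2.0777]  K=[0.3103]  nu=[-4.5146]  x^+=[-0.1540]  P^+=[0.0585]

K[0,0] = 0.3103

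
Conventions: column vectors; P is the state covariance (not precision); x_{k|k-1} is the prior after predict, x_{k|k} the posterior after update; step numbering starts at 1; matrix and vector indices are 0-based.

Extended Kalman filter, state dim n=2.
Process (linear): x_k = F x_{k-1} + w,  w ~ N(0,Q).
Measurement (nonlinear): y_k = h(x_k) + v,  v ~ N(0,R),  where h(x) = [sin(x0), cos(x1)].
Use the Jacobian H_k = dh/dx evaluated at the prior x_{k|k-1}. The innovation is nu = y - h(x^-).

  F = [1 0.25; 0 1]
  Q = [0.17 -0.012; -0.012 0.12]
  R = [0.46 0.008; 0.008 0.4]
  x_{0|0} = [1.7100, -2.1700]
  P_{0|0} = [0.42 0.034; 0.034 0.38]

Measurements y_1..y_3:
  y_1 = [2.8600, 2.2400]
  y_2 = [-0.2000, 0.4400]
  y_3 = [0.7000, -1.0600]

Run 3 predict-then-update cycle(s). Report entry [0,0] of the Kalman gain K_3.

K[0,0] = -0.6118

step 1: x^-=[1.1675, -2.1700]  P^-=[0.6308 0.1170; 0.1170 0.5000]  H_jac=[0.3925 0.0000; 0.0000 0.8258]  S=[0.5571 0.0459; 0.0459 0.7410]  K=[0.4358 0.1034; 0.0367 0.5550]  nu=[1.9402, 2.8040]  x^+=[2.3029, -0.5427]  P^+=[0.5129 0.0543; 0.0543 0.2692]
step 2: x^-=[2.1672, -0.5427]  P^-=[0.7269 0.1096; 0.1096 0.3892]  H_jac=[-0.5617 0.0000; 0.0000 0.5165]  S=[0.6893 -0.0238; -0.0238 0.5038]  K=[-0.5894 0.0845; -0.0757 0.3954]  nu=[-1.0273, -0.4163]  x^+=[2.7375, -0.6296]  P^+=[0.4815 0.0563; 0.0563 0.3050]
step 3: x^-=[2.5801, -0.6296]  P^-=[0.6987 0.1206; 0.1206 0.4250]  H_jac=[-0.8465 0.0000; 0.0000 0.5888]  S=[0.9606 -0.0521; -0.0521 0.5474]  K=[-0.6118 0.0715; -0.0819 0.4494]  nu=[0.1676, -1.8683]  x^+=[2.3441, -1.4830]  P^+=[0.3318 0.0402; 0.0402 0.3042]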